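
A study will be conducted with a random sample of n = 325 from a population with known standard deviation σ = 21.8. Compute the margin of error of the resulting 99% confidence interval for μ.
Margin of error = 3.12

Margin of error = z* · σ/√n
= 2.576 · 21.8/√325
= 2.576 · 21.8/18.0278
= 3.12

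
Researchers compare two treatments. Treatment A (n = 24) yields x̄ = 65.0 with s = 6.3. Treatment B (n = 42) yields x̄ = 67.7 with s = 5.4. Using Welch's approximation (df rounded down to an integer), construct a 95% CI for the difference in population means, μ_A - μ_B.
(-5.79, 0.39)

Difference: x̄₁ - x̄₂ = -2.70
SE = √(s₁²/n₁ + s₂²/n₂) = √(6.3²/24 + 5.4²/42) = 1.5323
df = 42.19 → 42 (Welch–Satterthwaite, rounded down)
t* = 2.018

CI: -2.70 ± 2.018 · 1.5323 = -2.70 ± 3.09 = (-5.79, 0.39)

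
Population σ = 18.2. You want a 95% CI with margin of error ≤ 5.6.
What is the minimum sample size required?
n ≥ 41

For margin E ≤ 5.6:
n ≥ (z* · σ / E)²
n ≥ (1.960 · 18.2 / 5.6)²
n ≥ 40.58

Minimum n = 41 (rounding up)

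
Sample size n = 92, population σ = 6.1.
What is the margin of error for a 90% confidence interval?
Margin of error = 1.05

Margin of error = z* · σ/√n
= 1.645 · 6.1/√92
= 1.645 · 6.1/9.5917
= 1.05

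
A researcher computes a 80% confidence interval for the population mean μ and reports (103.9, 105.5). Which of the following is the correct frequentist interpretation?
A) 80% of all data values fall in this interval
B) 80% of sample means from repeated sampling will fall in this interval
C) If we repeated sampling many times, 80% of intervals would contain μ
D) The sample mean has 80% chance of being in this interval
C

A) Wrong — a CI is about the parameter μ, not individual data values.
B) Wrong — coverage applies to intervals containing μ, not to future x̄ values.
C) Correct — this is the frequentist long-run coverage interpretation.
D) Wrong — x̄ is observed and sits in the interval by construction.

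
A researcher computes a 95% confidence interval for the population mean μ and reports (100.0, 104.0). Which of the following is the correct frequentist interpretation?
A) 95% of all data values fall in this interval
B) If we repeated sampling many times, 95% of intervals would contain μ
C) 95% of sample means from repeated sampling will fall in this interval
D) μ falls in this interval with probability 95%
B

A) Wrong — a CI is about the parameter μ, not individual data values.
B) Correct — this is the frequentist long-run coverage interpretation.
C) Wrong — coverage applies to intervals containing μ, not to future x̄ values.
D) Wrong — μ is fixed; the randomness lives in the interval, not in μ.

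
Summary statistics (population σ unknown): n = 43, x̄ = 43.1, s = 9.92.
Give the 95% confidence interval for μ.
(40.05, 46.15)

t-interval (σ unknown):
df = n - 1 = 42
t* = 2.018 for 95% confidence

Margin of error = t* · s/√n = 2.018 · 9.92/√43 = 3.05

CI: (40.05, 46.15)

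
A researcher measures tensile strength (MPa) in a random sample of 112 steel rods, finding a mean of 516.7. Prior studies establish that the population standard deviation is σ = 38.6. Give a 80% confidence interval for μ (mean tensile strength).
(512.02, 521.38)

z-interval (σ known):
z* = 1.282 for 80% confidence

Margin of error = z* · σ/√n = 1.282 · 38.6/√112 = 4.68

CI: (516.7 - 4.68, 516.7 + 4.68) = (512.02, 521.38)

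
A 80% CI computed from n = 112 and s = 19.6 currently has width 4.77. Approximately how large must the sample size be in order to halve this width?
n ≈ 448

CI width ∝ 1/√n
To reduce width by factor 2, need √n to grow by 2 → need 2² = 4 times as many samples.

Current: n = 112, width = 4.77
New: n = 448, width ≈ 2.38

Width reduced by factor of 4.77/2.38 = 2.00.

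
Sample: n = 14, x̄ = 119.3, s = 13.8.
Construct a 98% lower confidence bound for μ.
μ ≥ 110.88

Lower bound (one-sided):
t* = 2.282 (one-sided for 98%)
Lower bound = x̄ - t* · s/√n = 119.3 - 2.282 · 13.8/√14 = 110.88

We are 98% confident that μ ≥ 110.88.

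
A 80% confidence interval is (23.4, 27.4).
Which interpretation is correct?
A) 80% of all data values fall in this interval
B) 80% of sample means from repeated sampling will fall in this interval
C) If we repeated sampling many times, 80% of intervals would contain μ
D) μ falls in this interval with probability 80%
C

A) Wrong — a CI is about the parameter μ, not individual data values.
B) Wrong — coverage applies to intervals containing μ, not to future x̄ values.
C) Correct — this is the frequentist long-run coverage interpretation.
D) Wrong — μ is fixed; the randomness lives in the interval, not in μ.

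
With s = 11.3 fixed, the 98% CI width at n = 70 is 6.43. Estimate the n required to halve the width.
n ≈ 280

CI width ∝ 1/√n
To reduce width by factor 2, need √n to grow by 2 → need 2² = 4 times as many samples.

Current: n = 70, width = 6.43
New: n = 280, width ≈ 3.16

Width reduced by factor of 6.43/3.16 = 2.03.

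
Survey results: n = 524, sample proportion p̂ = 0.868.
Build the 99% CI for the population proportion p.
(0.830, 0.906)

Proportion CI:
SE = √(p̂(1-p̂)/n) = √(0.868 · 0.132 / 524) = 0.01479

z* = 2.576
Margin = z* · SE = 2.576 · 0.01479 = 0.0381

CI: 0.868 ± 0.0381 = (0.830, 0.906)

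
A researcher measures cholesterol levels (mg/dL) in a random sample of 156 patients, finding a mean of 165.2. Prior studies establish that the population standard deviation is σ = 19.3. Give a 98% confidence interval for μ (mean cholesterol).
(161.61, 168.79)

z-interval (σ known):
z* = 2.326 for 98% confidence

Margin of error = z* · σ/√n = 2.326 · 19.3/√156 = 3.59

CI: (165.2 - 3.59, 165.2 + 3.59) = (161.61, 168.79)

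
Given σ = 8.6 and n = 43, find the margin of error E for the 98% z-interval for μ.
Margin of error = 3.05

Margin of error = z* · σ/√n
= 2.326 · 8.6/√43
= 2.326 · 8.6/6.5574
= 3.05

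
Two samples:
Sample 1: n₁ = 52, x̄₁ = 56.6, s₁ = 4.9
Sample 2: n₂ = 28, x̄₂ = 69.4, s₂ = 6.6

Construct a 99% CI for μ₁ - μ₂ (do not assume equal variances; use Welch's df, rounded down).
(-16.63, -8.97)

Difference: x̄₁ - x̄₂ = -12.80
SE = √(s₁²/n₁ + s₂²/n₂) = √(4.9²/52 + 6.6²/28) = 1.4204
df = 43.38 → 43 (Welch–Satterthwaite, rounded down)
t* = 2.695

CI: -12.80 ± 2.695 · 1.4204 = -12.80 ± 3.83 = (-16.63, -8.97)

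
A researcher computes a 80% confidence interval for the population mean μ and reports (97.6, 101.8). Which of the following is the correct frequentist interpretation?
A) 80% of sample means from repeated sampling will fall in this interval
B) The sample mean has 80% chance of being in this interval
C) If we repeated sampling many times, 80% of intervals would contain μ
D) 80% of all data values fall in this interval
C

A) Wrong — coverage applies to intervals containing μ, not to future x̄ values.
B) Wrong — x̄ is observed and sits in the interval by construction.
C) Correct — this is the frequentist long-run coverage interpretation.
D) Wrong — a CI is about the parameter μ, not individual data values.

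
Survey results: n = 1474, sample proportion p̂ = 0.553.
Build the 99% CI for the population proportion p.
(0.520, 0.586)

Proportion CI:
SE = √(p̂(1-p̂)/n) = √(0.553 · 0.447 / 1474) = 0.01295

z* = 2.576
Margin = z* · SE = 2.576 · 0.01295 = 0.0334

CI: 0.553 ± 0.0334 = (0.520, 0.586)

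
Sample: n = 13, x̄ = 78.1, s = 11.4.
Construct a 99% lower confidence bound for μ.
μ ≥ 69.62

Lower bound (one-sided):
t* = 2.681 (one-sided for 99%)
Lower bound = x̄ - t* · s/√n = 78.1 - 2.681 · 11.4/√13 = 69.62

We are 99% confident that μ ≥ 69.62.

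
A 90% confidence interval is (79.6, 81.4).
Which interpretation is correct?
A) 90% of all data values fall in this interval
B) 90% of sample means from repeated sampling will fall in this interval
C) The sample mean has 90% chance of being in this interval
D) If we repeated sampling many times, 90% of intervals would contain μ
D

A) Wrong — a CI is about the parameter μ, not individual data values.
B) Wrong — coverage applies to intervals containing μ, not to future x̄ values.
C) Wrong — x̄ is observed and sits in the interval by construction.
D) Correct — this is the frequentist long-run coverage interpretation.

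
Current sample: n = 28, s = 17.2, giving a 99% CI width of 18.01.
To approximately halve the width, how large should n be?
n ≈ 112

CI width ∝ 1/√n
To reduce width by factor 2, need √n to grow by 2 → need 2² = 4 times as many samples.

Current: n = 28, width = 18.01
New: n = 112, width ≈ 8.52

Width reduced by factor of 18.01/8.52 = 2.11.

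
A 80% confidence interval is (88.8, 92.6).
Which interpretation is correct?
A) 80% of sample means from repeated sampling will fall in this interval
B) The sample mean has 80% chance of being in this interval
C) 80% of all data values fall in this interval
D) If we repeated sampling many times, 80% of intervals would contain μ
D

A) Wrong — coverage applies to intervals containing μ, not to future x̄ values.
B) Wrong — x̄ is observed and sits in the interval by construction.
C) Wrong — a CI is about the parameter μ, not individual data values.
D) Correct — this is the frequentist long-run coverage interpretation.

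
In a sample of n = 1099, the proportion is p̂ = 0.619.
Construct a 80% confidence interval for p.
(0.600, 0.638)

Proportion CI:
SE = √(p̂(1-p̂)/n) = √(0.619 · 0.381 / 1099) = 0.01465

z* = 1.282
Margin = z* · SE = 1.282 · 0.01465 = 0.0188

CI: 0.619 ± 0.0188 = (0.600, 0.638)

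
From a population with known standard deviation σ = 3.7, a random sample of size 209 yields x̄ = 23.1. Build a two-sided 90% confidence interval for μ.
(22.68, 23.52)

z-interval (σ known):
z* = 1.645 for 90% confidence

Margin of error = z* · σ/√n = 1.645 · 3.7/√209 = 0.42

CI: (23.1 - 0.42, 23.1 + 0.42) = (22.68, 23.52)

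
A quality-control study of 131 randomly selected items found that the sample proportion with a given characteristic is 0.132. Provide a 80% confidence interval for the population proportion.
(0.094, 0.170)

Proportion CI:
SE = √(p̂(1-p̂)/n) = √(0.132 · 0.868 / 131) = 0.02957

z* = 1.282
Margin = z* · SE = 1.282 · 0.02957 = 0.0379

CI: 0.132 ± 0.0379 = (0.094, 0.170)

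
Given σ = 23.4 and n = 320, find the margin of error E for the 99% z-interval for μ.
Margin of error = 3.37

Margin of error = z* · σ/√n
= 2.576 · 23.4/√320
= 2.576 · 23.4/17.8885
= 3.37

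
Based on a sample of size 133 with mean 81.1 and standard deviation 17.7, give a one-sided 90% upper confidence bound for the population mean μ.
μ ≤ 83.08

Upper bound (one-sided):
t* = 1.288 (one-sided for 90%)
Upper bound = x̄ + t* · s/√n = 81.1 + 1.288 · 17.7/√133 = 83.08

We are 90% confident that μ ≤ 83.08.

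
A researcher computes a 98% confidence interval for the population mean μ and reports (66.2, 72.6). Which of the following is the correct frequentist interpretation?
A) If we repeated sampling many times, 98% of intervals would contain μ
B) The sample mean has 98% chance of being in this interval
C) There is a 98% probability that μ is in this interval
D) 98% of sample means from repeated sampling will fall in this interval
A

A) Correct — this is the frequentist long-run coverage interpretation.
B) Wrong — x̄ is observed and sits in the interval by construction.
C) Wrong — μ is fixed; the randomness lives in the interval, not in μ.
D) Wrong — coverage applies to intervals containing μ, not to future x̄ values.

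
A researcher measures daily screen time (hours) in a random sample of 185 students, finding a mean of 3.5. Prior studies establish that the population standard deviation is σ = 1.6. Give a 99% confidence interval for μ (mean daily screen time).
(3.20, 3.80)

z-interval (σ known):
z* = 2.576 for 99% confidence

Margin of error = z* · σ/√n = 2.576 · 1.6/√185 = 0.30

CI: (3.5 - 0.30, 3.5 + 0.30) = (3.20, 3.80)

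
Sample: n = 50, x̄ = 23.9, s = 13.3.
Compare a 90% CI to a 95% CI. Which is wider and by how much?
95% CI is wider by 1.25

df = 49
90% CI: t* = 1.677, (20.75, 27.05), width = 2 · t* · s/√n = 6.31
95% CI: t* = 2.010, (20.12, 27.68), width = 2 · t* · s/√n = 7.56

The 95% CI is wider by 7.56 - 6.31 = 1.25.
Higher confidence requires a wider interval.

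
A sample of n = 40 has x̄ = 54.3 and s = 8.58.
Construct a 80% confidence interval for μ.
(52.53, 56.07)

t-interval (σ unknown):
df = n - 1 = 39
t* = 1.304 for 80% confidence

Margin of error = t* · s/√n = 1.304 · 8.58/√40 = 1.77

CI: (52.53, 56.07)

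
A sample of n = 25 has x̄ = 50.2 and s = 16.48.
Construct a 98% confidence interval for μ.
(41.99, 58.41)

t-interval (σ unknown):
df = n - 1 = 24
t* = 2.492 for 98% confidence

Margin of error = t* · s/√n = 2.492 · 16.48/√25 = 8.21

CI: (41.99, 58.41)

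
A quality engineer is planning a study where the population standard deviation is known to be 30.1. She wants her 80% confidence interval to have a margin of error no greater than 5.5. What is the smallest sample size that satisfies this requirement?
n ≥ 50

For margin E ≤ 5.5:
n ≥ (z* · σ / E)²
n ≥ (1.282 · 30.1 / 5.5)²
n ≥ 49.22

Minimum n = 50 (rounding up)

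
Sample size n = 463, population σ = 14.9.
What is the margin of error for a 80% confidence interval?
Margin of error = 0.89

Margin of error = z* · σ/√n
= 1.282 · 14.9/√463
= 1.282 · 14.9/21.5174
= 0.89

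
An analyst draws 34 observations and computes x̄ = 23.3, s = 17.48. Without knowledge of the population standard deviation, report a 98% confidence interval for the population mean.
(15.97, 30.63)

t-interval (σ unknown):
df = n - 1 = 33
t* = 2.445 for 98% confidence

Margin of error = t* · s/√n = 2.445 · 17.48/√34 = 7.33

CI: (15.97, 30.63)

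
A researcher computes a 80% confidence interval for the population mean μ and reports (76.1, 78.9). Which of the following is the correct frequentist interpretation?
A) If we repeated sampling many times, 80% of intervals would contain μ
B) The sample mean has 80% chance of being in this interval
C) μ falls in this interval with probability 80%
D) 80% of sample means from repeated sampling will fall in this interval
A

A) Correct — this is the frequentist long-run coverage interpretation.
B) Wrong — x̄ is observed and sits in the interval by construction.
C) Wrong — μ is fixed; the randomness lives in the interval, not in μ.
D) Wrong — coverage applies to intervals containing μ, not to future x̄ values.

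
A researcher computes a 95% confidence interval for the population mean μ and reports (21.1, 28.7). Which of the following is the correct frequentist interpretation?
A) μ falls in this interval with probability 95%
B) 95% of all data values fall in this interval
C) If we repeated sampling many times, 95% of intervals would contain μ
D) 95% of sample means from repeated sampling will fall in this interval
C

A) Wrong — μ is fixed; the randomness lives in the interval, not in μ.
B) Wrong — a CI is about the parameter μ, not individual data values.
C) Correct — this is the frequentist long-run coverage interpretation.
D) Wrong — coverage applies to intervals containing μ, not to future x̄ values.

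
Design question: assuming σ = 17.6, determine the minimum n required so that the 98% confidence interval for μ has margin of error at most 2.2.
n ≥ 347

For margin E ≤ 2.2:
n ≥ (z* · σ / E)²
n ≥ (2.326 · 17.6 / 2.2)²
n ≥ 346.26

Minimum n = 347 (rounding up)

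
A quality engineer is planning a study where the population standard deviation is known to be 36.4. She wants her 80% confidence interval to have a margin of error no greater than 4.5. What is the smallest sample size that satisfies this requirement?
n ≥ 108

For margin E ≤ 4.5:
n ≥ (z* · σ / E)²
n ≥ (1.282 · 36.4 / 4.5)²
n ≥ 107.54

Minimum n = 108 (rounding up)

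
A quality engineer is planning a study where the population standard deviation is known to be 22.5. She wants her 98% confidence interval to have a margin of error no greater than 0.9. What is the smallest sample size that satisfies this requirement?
n ≥ 3382

For margin E ≤ 0.9:
n ≥ (z* · σ / E)²
n ≥ (2.326 · 22.5 / 0.9)²
n ≥ 3381.42

Minimum n = 3382 (rounding up)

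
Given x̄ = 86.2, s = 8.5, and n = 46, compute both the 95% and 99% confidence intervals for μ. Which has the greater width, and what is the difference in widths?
99% CI is wider by 1.69

df = 45
95% CI: t* = 2.014, (83.68, 88.72), width = 2 · t* · s/√n = 5.05
99% CI: t* = 2.690, (82.83, 89.57), width = 2 · t* · s/√n = 6.74

The 99% CI is wider by 6.74 - 5.05 = 1.69.
Higher confidence requires a wider interval.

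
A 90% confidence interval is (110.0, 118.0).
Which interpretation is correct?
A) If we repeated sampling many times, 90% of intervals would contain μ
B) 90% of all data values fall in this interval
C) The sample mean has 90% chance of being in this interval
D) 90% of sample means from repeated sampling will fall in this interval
A

A) Correct — this is the frequentist long-run coverage interpretation.
B) Wrong — a CI is about the parameter μ, not individual data values.
C) Wrong — x̄ is observed and sits in the interval by construction.
D) Wrong — coverage applies to intervals containing μ, not to future x̄ values.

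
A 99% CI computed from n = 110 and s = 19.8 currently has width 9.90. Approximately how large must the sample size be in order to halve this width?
n ≈ 440

CI width ∝ 1/√n
To reduce width by factor 2, need √n to grow by 2 → need 2² = 4 times as many samples.

Current: n = 110, width = 9.90
New: n = 440, width ≈ 4.88

Width reduced by factor of 9.90/4.88 = 2.03.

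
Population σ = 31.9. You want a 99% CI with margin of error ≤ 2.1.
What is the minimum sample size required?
n ≥ 1532

For margin E ≤ 2.1:
n ≥ (z* · σ / E)²
n ≥ (2.576 · 31.9 / 2.1)²
n ≥ 1531.21

Minimum n = 1532 (rounding up)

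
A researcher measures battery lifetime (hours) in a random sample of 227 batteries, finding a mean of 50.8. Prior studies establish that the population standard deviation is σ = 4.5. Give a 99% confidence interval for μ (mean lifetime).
(50.03, 51.57)

z-interval (σ known):
z* = 2.576 for 99% confidence

Margin of error = z* · σ/√n = 2.576 · 4.5/√227 = 0.77

CI: (50.8 - 0.77, 50.8 + 0.77) = (50.03, 51.57)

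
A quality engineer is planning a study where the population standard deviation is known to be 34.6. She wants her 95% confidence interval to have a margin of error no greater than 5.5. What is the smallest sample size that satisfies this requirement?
n ≥ 153

For margin E ≤ 5.5:
n ≥ (z* · σ / E)²
n ≥ (1.960 · 34.6 / 5.5)²
n ≥ 152.03

Minimum n = 153 (rounding up)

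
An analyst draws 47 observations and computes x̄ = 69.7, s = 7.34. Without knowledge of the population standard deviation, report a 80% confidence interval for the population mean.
(68.31, 71.09)

t-interval (σ unknown):
df = n - 1 = 46
t* = 1.300 for 80% confidence

Margin of error = t* · s/√n = 1.300 · 7.34/√47 = 1.39

CI: (68.31, 71.09)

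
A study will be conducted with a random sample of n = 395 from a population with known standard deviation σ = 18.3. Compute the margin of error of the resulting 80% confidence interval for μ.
Margin of error = 1.18

Margin of error = z* · σ/√n
= 1.282 · 18.3/√395
= 1.282 · 18.3/19.8746
= 1.18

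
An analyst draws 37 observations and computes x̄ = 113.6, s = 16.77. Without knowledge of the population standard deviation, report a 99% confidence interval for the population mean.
(106.10, 121.10)

t-interval (σ unknown):
df = n - 1 = 36
t* = 2.719 for 99% confidence

Margin of error = t* · s/√n = 2.719 · 16.77/√37 = 7.50

CI: (106.10, 121.10)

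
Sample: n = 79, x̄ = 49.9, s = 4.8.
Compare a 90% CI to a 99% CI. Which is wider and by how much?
99% CI is wider by 1.05

df = 78
90% CI: t* = 1.665, (49.00, 50.80), width = 2 · t* · s/√n = 1.80
99% CI: t* = 2.640, (48.47, 51.33), width = 2 · t* · s/√n = 2.85

The 99% CI is wider by 2.85 - 1.80 = 1.05.
Higher confidence requires a wider interval.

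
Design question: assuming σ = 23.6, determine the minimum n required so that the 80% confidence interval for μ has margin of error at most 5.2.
n ≥ 34

For margin E ≤ 5.2:
n ≥ (z* · σ / E)²
n ≥ (1.282 · 23.6 / 5.2)²
n ≥ 33.85

Minimum n = 34 (rounding up)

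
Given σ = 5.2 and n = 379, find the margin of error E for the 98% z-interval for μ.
Margin of error = 0.62

Margin of error = z* · σ/√n
= 2.326 · 5.2/√379
= 2.326 · 5.2/19.4679
= 0.62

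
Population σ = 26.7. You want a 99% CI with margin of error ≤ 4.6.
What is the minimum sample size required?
n ≥ 224

For margin E ≤ 4.6:
n ≥ (z* · σ / E)²
n ≥ (2.576 · 26.7 / 4.6)²
n ≥ 223.56

Minimum n = 224 (rounding up)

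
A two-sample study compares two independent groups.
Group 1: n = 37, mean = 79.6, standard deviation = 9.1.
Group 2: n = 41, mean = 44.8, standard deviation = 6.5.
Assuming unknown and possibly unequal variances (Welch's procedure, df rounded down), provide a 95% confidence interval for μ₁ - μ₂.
(31.19, 38.41)

Difference: x̄₁ - x̄₂ = 34.80
SE = √(s₁²/n₁ + s₂²/n₂) = √(9.1²/37 + 6.5²/41) = 1.8079
df = 64.48 → 64 (Welch–Satterthwaite, rounded down)
t* = 1.998

CI: 34.80 ± 1.998 · 1.8079 = 34.80 ± 3.61 = (31.19, 38.41)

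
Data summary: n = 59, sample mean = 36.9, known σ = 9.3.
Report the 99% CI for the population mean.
(33.78, 40.02)

z-interval (σ known):
z* = 2.576 for 99% confidence

Margin of error = z* · σ/√n = 2.576 · 9.3/√59 = 3.12

CI: (36.9 - 3.12, 36.9 + 3.12) = (33.78, 40.02)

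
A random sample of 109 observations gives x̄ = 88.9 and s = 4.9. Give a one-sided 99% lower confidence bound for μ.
μ ≥ 87.79

Lower bound (one-sided):
t* = 2.361 (one-sided for 99%)
Lower bound = x̄ - t* · s/√n = 88.9 - 2.361 · 4.9/√109 = 87.79

We are 99% confident that μ ≥ 87.79.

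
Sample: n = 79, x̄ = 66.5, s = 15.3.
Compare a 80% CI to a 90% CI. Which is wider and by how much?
90% CI is wider by 1.28

df = 78
80% CI: t* = 1.292, (64.28, 68.72), width = 2 · t* · s/√n = 4.45
90% CI: t* = 1.665, (63.63, 69.37), width = 2 · t* · s/√n = 5.73

The 90% CI is wider by 5.73 - 4.45 = 1.28.
Higher confidence requires a wider interval.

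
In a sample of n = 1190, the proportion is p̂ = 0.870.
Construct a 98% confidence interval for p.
(0.847, 0.893)

Proportion CI:
SE = √(p̂(1-p̂)/n) = √(0.870 · 0.130 / 1190) = 0.00975

z* = 2.326
Margin = z* · SE = 2.326 · 0.00975 = 0.0227

CI: 0.870 ± 0.0227 = (0.847, 0.893)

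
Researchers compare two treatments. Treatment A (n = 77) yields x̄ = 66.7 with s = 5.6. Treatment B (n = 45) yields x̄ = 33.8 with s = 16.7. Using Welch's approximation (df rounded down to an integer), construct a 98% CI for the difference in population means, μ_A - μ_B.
(26.72, 39.08)

Difference: x̄₁ - x̄₂ = 32.90
SE = √(s₁²/n₁ + s₂²/n₂) = √(5.6²/77 + 16.7²/45) = 2.5700
df = 49.85 → 49 (Welch–Satterthwaite, rounded down)
t* = 2.405

CI: 32.90 ± 2.405 · 2.5700 = 32.90 ± 6.18 = (26.72, 39.08)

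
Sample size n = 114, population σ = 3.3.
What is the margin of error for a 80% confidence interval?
Margin of error = 0.40

Margin of error = z* · σ/√n
= 1.282 · 3.3/√114
= 1.282 · 3.3/10.6771
= 0.40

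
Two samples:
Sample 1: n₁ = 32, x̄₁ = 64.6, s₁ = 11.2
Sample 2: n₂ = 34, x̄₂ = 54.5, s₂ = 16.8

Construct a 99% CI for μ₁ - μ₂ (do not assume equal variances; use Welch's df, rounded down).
(0.78, 19.42)

Difference: x̄₁ - x̄₂ = 10.10
SE = √(s₁²/n₁ + s₂²/n₂) = √(11.2²/32 + 16.8²/34) = 3.4959
df = 57.80 → 57 (Welch–Satterthwaite, rounded down)
t* = 2.665

CI: 10.10 ± 2.665 · 3.4959 = 10.10 ± 9.32 = (0.78, 19.42)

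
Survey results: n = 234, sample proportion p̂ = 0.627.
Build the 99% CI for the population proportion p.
(0.546, 0.708)

Proportion CI:
SE = √(p̂(1-p̂)/n) = √(0.627 · 0.373 / 234) = 0.03161

z* = 2.576
Margin = z* · SE = 2.576 · 0.03161 = 0.0814

CI: 0.627 ± 0.0814 = (0.546, 0.708)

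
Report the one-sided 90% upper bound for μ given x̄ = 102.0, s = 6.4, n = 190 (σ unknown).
μ ≤ 102.60

Upper bound (one-sided):
t* = 1.286 (one-sided for 90%)
Upper bound = x̄ + t* · s/√n = 102.0 + 1.286 · 6.4/√190 = 102.60

We are 90% confident that μ ≤ 102.60.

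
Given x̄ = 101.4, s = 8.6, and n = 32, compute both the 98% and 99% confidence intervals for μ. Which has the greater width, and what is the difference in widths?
99% CI is wider by 0.88

df = 31
98% CI: t* = 2.453, (97.67, 105.13), width = 2 · t* · s/√n = 7.46
99% CI: t* = 2.744, (97.23, 105.57), width = 2 · t* · s/√n = 8.34

The 99% CI is wider by 8.34 - 7.46 = 0.88.
Higher confidence requires a wider interval.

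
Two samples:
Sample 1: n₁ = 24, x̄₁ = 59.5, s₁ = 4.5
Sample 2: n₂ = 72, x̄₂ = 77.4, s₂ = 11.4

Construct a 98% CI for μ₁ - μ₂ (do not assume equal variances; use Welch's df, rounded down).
(-21.75, -14.05)

Difference: x̄₁ - x̄₂ = -17.90
SE = √(s₁²/n₁ + s₂²/n₂) = √(4.5²/24 + 11.4²/72) = 1.6275
df = 91.30 → 91 (Welch–Satterthwaite, rounded down)
t* = 2.368

CI: -17.90 ± 2.368 · 1.6275 = -17.90 ± 3.85 = (-21.75, -14.05)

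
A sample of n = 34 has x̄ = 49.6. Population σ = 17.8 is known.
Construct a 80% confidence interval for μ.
(45.69, 53.51)

z-interval (σ known):
z* = 1.282 for 80% confidence

Margin of error = z* · σ/√n = 1.282 · 17.8/√34 = 3.91

CI: (49.6 - 3.91, 49.6 + 3.91) = (45.69, 53.51)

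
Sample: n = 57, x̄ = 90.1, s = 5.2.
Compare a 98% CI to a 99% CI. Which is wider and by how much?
99% CI is wider by 0.37

df = 56
98% CI: t* = 2.395, (88.45, 91.75), width = 2 · t* · s/√n = 3.30
99% CI: t* = 2.667, (88.26, 91.94), width = 2 · t* · s/√n = 3.67

The 99% CI is wider by 3.67 - 3.30 = 0.37.
Higher confidence requires a wider interval.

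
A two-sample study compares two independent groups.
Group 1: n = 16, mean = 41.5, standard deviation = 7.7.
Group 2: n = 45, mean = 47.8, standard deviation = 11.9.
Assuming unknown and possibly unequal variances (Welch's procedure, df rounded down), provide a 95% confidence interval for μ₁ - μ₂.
(-11.59, -1.01)

Difference: x̄₁ - x̄₂ = -6.30
SE = √(s₁²/n₁ + s₂²/n₂) = √(7.7²/16 + 11.9²/45) = 2.6177
df = 41.17 → 41 (Welch–Satterthwaite, rounded down)
t* = 2.020

CI: -6.30 ± 2.020 · 2.6177 = -6.30 ± 5.29 = (-11.59, -1.01)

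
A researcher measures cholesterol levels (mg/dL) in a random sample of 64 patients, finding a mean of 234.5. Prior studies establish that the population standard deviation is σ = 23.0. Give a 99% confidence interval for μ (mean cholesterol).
(227.09, 241.91)

z-interval (σ known):
z* = 2.576 for 99% confidence

Margin of error = z* · σ/√n = 2.576 · 23.0/√64 = 7.41

CI: (234.5 - 7.41, 234.5 + 7.41) = (227.09, 241.91)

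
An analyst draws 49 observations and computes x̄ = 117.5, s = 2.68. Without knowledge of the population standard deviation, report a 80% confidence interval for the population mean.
(117.00, 118.00)

t-interval (σ unknown):
df = n - 1 = 48
t* = 1.299 for 80% confidence

Margin of error = t* · s/√n = 1.299 · 2.68/√49 = 0.50

CI: (117.00, 118.00)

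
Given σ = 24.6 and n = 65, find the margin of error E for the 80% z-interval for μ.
Margin of error = 3.91

Margin of error = z* · σ/√n
= 1.282 · 24.6/√65
= 1.282 · 24.6/8.0623
= 3.91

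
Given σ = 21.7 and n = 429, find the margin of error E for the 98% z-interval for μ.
Margin of error = 2.44

Margin of error = z* · σ/√n
= 2.326 · 21.7/√429
= 2.326 · 21.7/20.7123
= 2.44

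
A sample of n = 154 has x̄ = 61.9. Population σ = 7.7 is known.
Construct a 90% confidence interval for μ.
(60.88, 62.92)

z-interval (σ known):
z* = 1.645 for 90% confidence

Margin of error = z* · σ/√n = 1.645 · 7.7/√154 = 1.02

CI: (61.9 - 1.02, 61.9 + 1.02) = (60.88, 62.92)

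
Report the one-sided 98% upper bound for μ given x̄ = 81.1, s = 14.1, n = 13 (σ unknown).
μ ≤ 90.11

Upper bound (one-sided):
t* = 2.303 (one-sided for 98%)
Upper bound = x̄ + t* · s/√n = 81.1 + 2.303 · 14.1/√13 = 90.11

We are 98% confident that μ ≤ 90.11.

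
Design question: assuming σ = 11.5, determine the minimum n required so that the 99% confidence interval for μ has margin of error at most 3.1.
n ≥ 92

For margin E ≤ 3.1:
n ≥ (z* · σ / E)²
n ≥ (2.576 · 11.5 / 3.1)²
n ≥ 91.32

Minimum n = 92 (rounding up)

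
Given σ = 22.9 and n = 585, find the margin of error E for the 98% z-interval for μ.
Margin of error = 2.20

Margin of error = z* · σ/√n
= 2.326 · 22.9/√585
= 2.326 · 22.9/24.1868
= 2.20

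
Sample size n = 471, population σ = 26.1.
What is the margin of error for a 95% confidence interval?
Margin of error = 2.36

Margin of error = z* · σ/√n
= 1.960 · 26.1/√471
= 1.960 · 26.1/21.7025
= 2.36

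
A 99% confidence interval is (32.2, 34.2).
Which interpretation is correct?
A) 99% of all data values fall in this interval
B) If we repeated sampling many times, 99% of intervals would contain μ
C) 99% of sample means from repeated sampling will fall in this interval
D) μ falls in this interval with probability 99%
B

A) Wrong — a CI is about the parameter μ, not individual data values.
B) Correct — this is the frequentist long-run coverage interpretation.
C) Wrong — coverage applies to intervals containing μ, not to future x̄ values.
D) Wrong — μ is fixed; the randomness lives in the interval, not in μ.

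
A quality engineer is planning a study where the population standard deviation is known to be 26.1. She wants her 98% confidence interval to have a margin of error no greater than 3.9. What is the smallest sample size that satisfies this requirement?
n ≥ 243

For margin E ≤ 3.9:
n ≥ (z* · σ / E)²
n ≥ (2.326 · 26.1 / 3.9)²
n ≥ 242.31

Minimum n = 243 (rounding up)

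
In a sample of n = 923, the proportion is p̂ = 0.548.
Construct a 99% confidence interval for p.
(0.506, 0.590)

Proportion CI:
SE = √(p̂(1-p̂)/n) = √(0.548 · 0.452 / 923) = 0.01638

z* = 2.576
Margin = z* · SE = 2.576 · 0.01638 = 0.0422

CI: 0.548 ± 0.0422 = (0.506, 0.590)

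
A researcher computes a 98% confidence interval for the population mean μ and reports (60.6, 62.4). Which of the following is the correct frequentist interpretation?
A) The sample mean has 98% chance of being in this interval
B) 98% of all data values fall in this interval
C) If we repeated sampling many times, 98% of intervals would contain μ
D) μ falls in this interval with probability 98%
C

A) Wrong — x̄ is observed and sits in the interval by construction.
B) Wrong — a CI is about the parameter μ, not individual data values.
C) Correct — this is the frequentist long-run coverage interpretation.
D) Wrong — μ is fixed; the randomness lives in the interval, not in μ.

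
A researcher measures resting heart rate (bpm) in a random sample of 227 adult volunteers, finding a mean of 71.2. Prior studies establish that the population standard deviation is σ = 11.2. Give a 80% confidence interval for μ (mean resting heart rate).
(70.25, 72.15)

z-interval (σ known):
z* = 1.282 for 80% confidence

Margin of error = z* · σ/√n = 1.282 · 11.2/√227 = 0.95

CI: (71.2 - 0.95, 71.2 + 0.95) = (70.25, 72.15)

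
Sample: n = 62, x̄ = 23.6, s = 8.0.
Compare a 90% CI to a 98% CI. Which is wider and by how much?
98% CI is wider by 1.46

df = 61
90% CI: t* = 1.670, (21.90, 25.30), width = 2 · t* · s/√n = 3.39
98% CI: t* = 2.389, (21.17, 26.03), width = 2 · t* · s/√n = 4.85

The 98% CI is wider by 4.85 - 3.39 = 1.46.
Higher confidence requires a wider interval.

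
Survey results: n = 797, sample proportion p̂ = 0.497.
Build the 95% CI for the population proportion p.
(0.462, 0.532)

Proportion CI:
SE = √(p̂(1-p̂)/n) = √(0.497 · 0.503 / 797) = 0.01771

z* = 1.960
Margin = z* · SE = 1.960 · 0.01771 = 0.0347

CI: 0.497 ± 0.0347 = (0.462, 0.532)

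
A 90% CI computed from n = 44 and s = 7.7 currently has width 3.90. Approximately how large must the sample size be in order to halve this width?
n ≈ 176

CI width ∝ 1/√n
To reduce width by factor 2, need √n to grow by 2 → need 2² = 4 times as many samples.

Current: n = 44, width = 3.90
New: n = 176, width ≈ 1.92

Width reduced by factor of 3.90/1.92 = 2.03.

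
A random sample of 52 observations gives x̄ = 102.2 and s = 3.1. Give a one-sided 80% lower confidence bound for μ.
μ ≥ 101.84

Lower bound (one-sided):
t* = 0.849 (one-sided for 80%)
Lower bound = x̄ - t* · s/√n = 102.2 - 0.849 · 3.1/√52 = 101.84

We are 80% confident that μ ≥ 101.84.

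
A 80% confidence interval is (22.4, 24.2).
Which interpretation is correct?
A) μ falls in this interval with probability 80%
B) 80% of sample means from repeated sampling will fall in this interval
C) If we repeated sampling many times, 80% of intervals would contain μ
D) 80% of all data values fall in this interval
C

A) Wrong — μ is fixed; the randomness lives in the interval, not in μ.
B) Wrong — coverage applies to intervals containing μ, not to future x̄ values.
C) Correct — this is the frequentist long-run coverage interpretation.
D) Wrong — a CI is about the parameter μ, not individual data values.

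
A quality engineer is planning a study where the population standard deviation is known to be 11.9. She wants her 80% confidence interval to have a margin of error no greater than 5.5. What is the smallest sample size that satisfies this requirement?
n ≥ 8

For margin E ≤ 5.5:
n ≥ (z* · σ / E)²
n ≥ (1.282 · 11.9 / 5.5)²
n ≥ 7.69

Minimum n = 8 (rounding up)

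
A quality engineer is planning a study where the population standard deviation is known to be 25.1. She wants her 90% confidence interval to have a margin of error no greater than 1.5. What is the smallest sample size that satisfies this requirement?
n ≥ 758

For margin E ≤ 1.5:
n ≥ (z* · σ / E)²
n ≥ (1.645 · 25.1 / 1.5)²
n ≥ 757.70

Minimum n = 758 (rounding up)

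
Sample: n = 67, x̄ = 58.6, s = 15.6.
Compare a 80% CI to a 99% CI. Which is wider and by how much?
99% CI is wider by 5.17

df = 66
80% CI: t* = 1.295, (56.13, 61.07), width = 2 · t* · s/√n = 4.94
99% CI: t* = 2.652, (53.55, 63.65), width = 2 · t* · s/√n = 10.11

The 99% CI is wider by 10.11 - 4.94 = 5.17.
Higher confidence requires a wider interval.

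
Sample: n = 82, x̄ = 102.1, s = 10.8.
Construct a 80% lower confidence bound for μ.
μ ≥ 101.09

Lower bound (one-sided):
t* = 0.846 (one-sided for 80%)
Lower bound = x̄ - t* · s/√n = 102.1 - 0.846 · 10.8/√82 = 101.09

We are 80% confident that μ ≥ 101.09.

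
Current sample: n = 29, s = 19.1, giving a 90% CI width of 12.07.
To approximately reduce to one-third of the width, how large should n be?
n ≈ 261

CI width ∝ 1/√n
To reduce width by factor 3, need √n to grow by 3 → need 3² = 9 times as many samples.

Current: n = 29, width = 12.07
New: n = 261, width ≈ 3.90

Width reduced by factor of 12.07/3.90 = 3.09.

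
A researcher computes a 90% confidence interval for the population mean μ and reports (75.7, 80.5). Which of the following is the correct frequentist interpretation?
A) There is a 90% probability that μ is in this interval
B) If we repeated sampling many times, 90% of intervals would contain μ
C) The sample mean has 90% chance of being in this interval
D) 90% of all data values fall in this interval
B

A) Wrong — μ is fixed; the randomness lives in the interval, not in μ.
B) Correct — this is the frequentist long-run coverage interpretation.
C) Wrong — x̄ is observed and sits in the interval by construction.
D) Wrong — a CI is about the parameter μ, not individual data values.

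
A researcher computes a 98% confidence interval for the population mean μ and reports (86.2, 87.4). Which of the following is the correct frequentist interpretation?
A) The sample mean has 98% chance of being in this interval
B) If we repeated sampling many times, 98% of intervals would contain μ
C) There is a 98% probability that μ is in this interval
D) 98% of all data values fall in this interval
B

A) Wrong — x̄ is observed and sits in the interval by construction.
B) Correct — this is the frequentist long-run coverage interpretation.
C) Wrong — μ is fixed; the randomness lives in the interval, not in μ.
D) Wrong — a CI is about the parameter μ, not individual data values.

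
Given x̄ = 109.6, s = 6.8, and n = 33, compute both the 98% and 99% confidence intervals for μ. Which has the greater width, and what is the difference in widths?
99% CI is wider by 0.68

df = 32
98% CI: t* = 2.449, (106.70, 112.50), width = 2 · t* · s/√n = 5.80
99% CI: t* = 2.738, (106.36, 112.84), width = 2 · t* · s/√n = 6.48

The 99% CI is wider by 6.48 - 5.80 = 0.68.
Higher confidence requires a wider interval.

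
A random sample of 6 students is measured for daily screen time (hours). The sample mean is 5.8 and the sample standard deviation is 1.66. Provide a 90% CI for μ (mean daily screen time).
(4.43, 7.17)

t-interval (σ unknown):
df = n - 1 = 5
t* = 2.015 for 90% confidence

Margin of error = t* · s/√n = 2.015 · 1.66/√6 = 1.37

CI: (4.43, 7.17)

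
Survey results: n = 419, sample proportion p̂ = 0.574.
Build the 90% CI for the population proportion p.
(0.534, 0.614)

Proportion CI:
SE = √(p̂(1-p̂)/n) = √(0.574 · 0.426 / 419) = 0.02416

z* = 1.645
Margin = z* · SE = 1.645 · 0.02416 = 0.0397

CI: 0.574 ± 0.0397 = (0.534, 0.614)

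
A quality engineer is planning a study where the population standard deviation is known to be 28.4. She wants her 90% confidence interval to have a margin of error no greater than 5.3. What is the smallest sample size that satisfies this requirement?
n ≥ 78

For margin E ≤ 5.3:
n ≥ (z* · σ / E)²
n ≥ (1.645 · 28.4 / 5.3)²
n ≥ 77.70

Minimum n = 78 (rounding up)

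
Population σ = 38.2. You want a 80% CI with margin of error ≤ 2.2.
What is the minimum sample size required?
n ≥ 496

For margin E ≤ 2.2:
n ≥ (z* · σ / E)²
n ≥ (1.282 · 38.2 / 2.2)²
n ≥ 495.52

Minimum n = 496 (rounding up)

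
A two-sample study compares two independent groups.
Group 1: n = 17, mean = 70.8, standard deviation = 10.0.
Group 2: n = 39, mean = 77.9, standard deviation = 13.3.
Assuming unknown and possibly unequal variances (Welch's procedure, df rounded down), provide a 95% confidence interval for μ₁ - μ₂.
(-13.62, -0.58)

Difference: x̄₁ - x̄₂ = -7.10
SE = √(s₁²/n₁ + s₂²/n₂) = √(10.0²/17 + 13.3²/39) = 3.2277
df = 40.14 → 40 (Welch–Satterthwaite, rounded down)
t* = 2.021

CI: -7.10 ± 2.021 · 3.2277 = -7.10 ± 6.52 = (-13.62, -0.58)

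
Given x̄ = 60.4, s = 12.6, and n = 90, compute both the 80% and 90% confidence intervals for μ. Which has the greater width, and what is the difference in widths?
90% CI is wider by 0.98

df = 89
80% CI: t* = 1.291, (58.69, 62.11), width = 2 · t* · s/√n = 3.43
90% CI: t* = 1.662, (58.19, 62.61), width = 2 · t* · s/√n = 4.41

The 90% CI is wider by 4.41 - 3.43 = 0.98.
Higher confidence requires a wider interval.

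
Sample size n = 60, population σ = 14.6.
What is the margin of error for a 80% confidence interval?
Margin of error = 2.42

Margin of error = z* · σ/√n
= 1.282 · 14.6/√60
= 1.282 · 14.6/7.7460
= 2.42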